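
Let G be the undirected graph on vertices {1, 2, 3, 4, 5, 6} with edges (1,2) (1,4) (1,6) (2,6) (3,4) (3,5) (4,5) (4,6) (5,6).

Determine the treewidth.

A width-2 tree decomposition is:
Bags: B1 = {1, 4, 6}  B2 = {1, 2, 6}  B3 = {4, 5, 6}  B4 = {3, 4, 5}
Tree: B1–B2, B1–B3, B3–B4
The largest bag has 3 vertices, giving width 2; this decomposition certifies tw(G) ≤ 2. On the other hand G contains the 3-clique {1, 2, 6}. A clique must lie in a single bag of any decomposition, so no decomposition can have width below 2. Therefore the treewidth is 2.

2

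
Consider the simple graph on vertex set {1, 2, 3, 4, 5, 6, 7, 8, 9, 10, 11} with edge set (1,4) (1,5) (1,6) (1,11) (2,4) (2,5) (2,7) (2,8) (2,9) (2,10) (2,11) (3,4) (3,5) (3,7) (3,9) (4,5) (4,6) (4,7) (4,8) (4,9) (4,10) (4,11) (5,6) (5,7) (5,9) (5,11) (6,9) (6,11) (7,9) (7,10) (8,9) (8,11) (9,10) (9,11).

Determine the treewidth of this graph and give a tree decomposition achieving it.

Every bag has size at most 5, so the width is 5 − 1 = 4 and tw(G) ≤ 4. On the other hand G contains the 5-clique {1, 4, 5, 6, 11}. A clique must lie in a single bag of any decomposition, so no decomposition can have width below 4. The upper and lower bounds meet at 4, so that is the treewidth.

Treewidth 4.
Bags: B1 = {2, 4, 5, 7, 9}  B2 = {2, 4, 5, 9, 11}  B3 = {3, 4, 5, 7, 9}  B4 = {4, 5, 6, 9, 11}  B5 = {1, 4, 5, 6, 11}  B6 = {2, 4, 7, 9, 10}  B7 = {2, 4, 8, 9, 11}
Tree: B1–B2, B1–B3, B2–B4, B4–B5, B1–B6, B2–B7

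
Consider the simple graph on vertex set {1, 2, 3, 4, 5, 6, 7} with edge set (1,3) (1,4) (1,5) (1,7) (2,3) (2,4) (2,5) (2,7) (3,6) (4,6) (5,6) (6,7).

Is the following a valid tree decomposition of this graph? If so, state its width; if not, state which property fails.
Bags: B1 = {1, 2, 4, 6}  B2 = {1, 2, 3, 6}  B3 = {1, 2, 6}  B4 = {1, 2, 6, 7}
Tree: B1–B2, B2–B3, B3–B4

No — vertex 5 appears in no bag.

A tree decomposition must satisfy three properties: every vertex lies in some bag; for every edge, both endpoints lie together in some bag; and for every vertex, the bags containing it form a connected subtree. Here vertex 5 appears in no bag, so the decomposition is invalid.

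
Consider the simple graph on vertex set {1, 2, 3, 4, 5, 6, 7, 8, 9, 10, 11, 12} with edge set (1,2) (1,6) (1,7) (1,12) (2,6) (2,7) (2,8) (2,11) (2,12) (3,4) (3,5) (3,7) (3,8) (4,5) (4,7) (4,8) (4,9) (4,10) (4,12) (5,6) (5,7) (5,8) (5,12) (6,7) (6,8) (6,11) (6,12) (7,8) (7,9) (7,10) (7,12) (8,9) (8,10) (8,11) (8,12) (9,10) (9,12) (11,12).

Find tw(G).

4

A width-4 tree decomposition is:
Bags: B1 = {1, 2, 6, 7, 12}  B2 = {2, 6, 7, 8, 12}  B3 = {5, 6, 7, 8, 12}  B4 = {4, 5, 7, 8, 12}  B5 = {4, 7, 8, 9, 12}  B6 = {4, 7, 8, 9, 10}  B7 = {2, 6, 8, 11, 12}  B8 = {3, 4, 5, 7, 8}
Tree: B1–B2, B2–B3, B3–B4, B4–B5, B5–B6, B2–B7, B4–B8
Every bag has size at most 5, so the width is 5 − 1 = 4 and tw(G) ≤ 4. For the lower bound, the 5 vertices {2, 6, 8, 11, 12} are pairwise adjacent, and any tree decomposition puts a clique entirely inside one bag — forcing width ≥ 4. Hence tw(G) = 4 exactly.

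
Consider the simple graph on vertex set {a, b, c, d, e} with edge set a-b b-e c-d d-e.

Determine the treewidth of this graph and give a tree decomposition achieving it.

Every bag has size at most 2, so the width is 2 − 1 = 1 and tw(G) ≤ 1. G has an edge, so its treewidth is at least 1. Hence tw(G) = 1 exactly.

Treewidth 1.
Bags: B1 = {a, b}  B2 = {b, e}  B3 = {d, e}  B4 = {c, d}
Tree: B1–B2, B2–B3, B3–B4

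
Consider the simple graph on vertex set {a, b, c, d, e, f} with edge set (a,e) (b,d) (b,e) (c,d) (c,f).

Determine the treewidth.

A width-1 tree decomposition is:
Bags: B1 = {a, e}  B2 = {b, e}  B3 = {b, d}  B4 = {c, d}  B5 = {c, f}
Tree: B1–B2, B2–B3, B3–B4, B4–B5
Every bag has size at most 2, so the width is 2 − 1 = 1 and tw(G) ≤ 1. G has an edge, so its treewidth is at least 1. Combining the bounds, tw(G) = 1.

1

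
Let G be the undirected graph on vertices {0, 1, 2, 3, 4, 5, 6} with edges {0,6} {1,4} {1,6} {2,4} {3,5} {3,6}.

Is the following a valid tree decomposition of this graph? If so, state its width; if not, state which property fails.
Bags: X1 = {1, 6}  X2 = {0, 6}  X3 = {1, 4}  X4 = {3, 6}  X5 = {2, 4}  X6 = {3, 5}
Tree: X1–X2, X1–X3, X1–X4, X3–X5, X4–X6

Vertex coverage: the bags together contain {0, 1, 2, 3, 4, 5, 6}, the full vertex set. Edge coverage: each edge of G has both endpoints in at least one bag. Running intersection: for every vertex, the bags containing it form a connected subtree. All three properties hold, so this is a valid tree decomposition of width max|bag| − 1 = 1, and hence tw(G) ≤ 1.

Yes; width 1.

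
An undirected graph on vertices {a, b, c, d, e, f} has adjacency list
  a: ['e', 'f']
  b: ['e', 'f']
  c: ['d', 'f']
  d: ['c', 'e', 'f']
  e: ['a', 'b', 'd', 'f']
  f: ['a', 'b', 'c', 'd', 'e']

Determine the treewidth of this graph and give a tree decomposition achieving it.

Treewidth 2.
One optimal decomposition is:
Bags: B1 = {b, e, f}  B2 = {d, e, f}  B3 = {c, d, f}  B4 = {a, e, f}
Tree: B1–B2, B2–B3, B2–B4

The largest bag has 3 vertices, giving width 2; this decomposition certifies tw(G) ≤ 2. For the lower bound, the 3 vertices {d, e, f} are pairwise adjacent, and any tree decomposition puts a clique entirely inside one bag — forcing width ≥ 2. Hence tw(G) = 2 exactly.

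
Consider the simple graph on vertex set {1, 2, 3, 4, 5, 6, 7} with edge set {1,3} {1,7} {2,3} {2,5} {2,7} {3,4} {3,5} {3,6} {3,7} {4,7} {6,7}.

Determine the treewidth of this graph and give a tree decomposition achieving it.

The largest bag has 3 vertices, giving width 2; this decomposition certifies tw(G) ≤ 2. For the lower bound, the 3 vertices {2, 3, 5} are pairwise adjacent, and any tree decomposition puts a clique entirely inside one bag — forcing width ≥ 2. Combining the bounds, tw(G) = 2.

Treewidth 2.
One optimal decomposition is:
Bags: B1 = {2, 3, 7}  B2 = {2, 3, 5}  B3 = {3, 4, 7}  B4 = {1, 3, 7}  B5 = {3, 6, 7}
Tree: B1–B2, B1–B3, B1–B4, B3–B5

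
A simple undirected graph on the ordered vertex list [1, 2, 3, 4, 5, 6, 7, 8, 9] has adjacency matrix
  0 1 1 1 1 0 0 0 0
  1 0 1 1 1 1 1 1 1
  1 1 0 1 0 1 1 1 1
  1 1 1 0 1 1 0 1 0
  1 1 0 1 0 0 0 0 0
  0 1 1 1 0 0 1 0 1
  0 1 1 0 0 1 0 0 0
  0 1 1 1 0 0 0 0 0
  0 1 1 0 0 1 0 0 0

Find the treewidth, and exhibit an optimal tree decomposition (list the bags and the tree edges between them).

Treewidth 3.
One optimal decomposition is:
Bags: B1 = {1, 2, 3, 4}  B2 = {2, 3, 4, 6}  B3 = {2, 3, 4, 8}  B4 = {2, 3, 6, 9}  B5 = {1, 2, 4, 5}  B6 = {2, 3, 6, 7}
Tree: B1–B2, B1–B3, B2–B4, B1–B5, B4–B6

The largest bag has 4 vertices, giving width 3; this decomposition certifies tw(G) ≤ 3. For the lower bound, the 4 vertices {2, 3, 6, 9} are pairwise adjacent, and any tree decomposition puts a clique entirely inside one bag — forcing width ≥ 3. Hence tw(G) = 3 exactly.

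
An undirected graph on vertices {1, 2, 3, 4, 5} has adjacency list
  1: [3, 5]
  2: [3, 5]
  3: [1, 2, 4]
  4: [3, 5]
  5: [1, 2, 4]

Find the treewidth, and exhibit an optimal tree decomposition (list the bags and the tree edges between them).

Treewidth 2.
Bags: B1 = {2, 3, 5}  B2 = {3, 4, 5}  B3 = {1, 3, 5}
Tree: B1–B2, B2–B3

Each bag holds 3 vertices, so the decomposition has width 2, which upper-bounds the treewidth. For the lower bound, G contains the cycle 5–2–3–4–5, so G is not a forest; only forests have treewidth ≤ 1, hence tw(G) ≥ 2. The upper and lower bounds meet at 2, so that is the treewidth.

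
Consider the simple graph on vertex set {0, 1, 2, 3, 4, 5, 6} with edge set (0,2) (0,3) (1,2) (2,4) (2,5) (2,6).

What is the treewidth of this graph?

A width-1 tree decomposition is:
Bags: B1 = {0, 3}  B2 = {0, 2}  B3 = {2, 5}  B4 = {2, 6}  B5 = {2, 4}  B6 = {1, 2}
Tree: B1–B2, B2–B3, B2–B4, B3–B5, B2–B6
Every bag has size at most 2, so the width is 2 − 1 = 1 and tw(G) ≤ 1. G has an edge, so its treewidth is at least 1. The upper and lower bounds meet at 1, so that is the treewidth.

1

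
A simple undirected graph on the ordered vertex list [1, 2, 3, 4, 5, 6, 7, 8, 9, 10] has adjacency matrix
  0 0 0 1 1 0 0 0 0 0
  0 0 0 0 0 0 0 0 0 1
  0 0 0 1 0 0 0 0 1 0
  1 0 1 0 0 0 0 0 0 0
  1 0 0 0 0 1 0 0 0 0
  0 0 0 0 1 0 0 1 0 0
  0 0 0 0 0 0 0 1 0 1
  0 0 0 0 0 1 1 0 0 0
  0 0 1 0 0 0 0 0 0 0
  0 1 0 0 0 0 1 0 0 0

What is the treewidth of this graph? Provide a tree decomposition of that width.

Every bag has size at most 2, so the width is 2 − 1 = 1 and tw(G) ≤ 1. G has an edge, so its treewidth is at least 1. Hence tw(G) = 1 exactly.

Treewidth 1.
Bags: B1 = {3, 9}  B2 = {3, 4}  B3 = {1, 4}  B4 = {1, 5}  B5 = {5, 6}  B6 = {6, 8}  B7 = {7, 8}  B8 = {7, 10}  B9 = {2, 10}
Tree: B1–B2, B2–B3, B3–B4, B4–B5, B5–B6, B6–B7, B7–B8, B8–B9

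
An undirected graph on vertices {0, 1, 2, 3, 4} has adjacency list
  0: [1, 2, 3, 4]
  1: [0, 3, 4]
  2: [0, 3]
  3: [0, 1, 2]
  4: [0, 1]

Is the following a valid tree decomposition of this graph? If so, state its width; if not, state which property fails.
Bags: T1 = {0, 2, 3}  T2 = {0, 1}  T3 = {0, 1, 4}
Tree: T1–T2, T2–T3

A tree decomposition must satisfy three properties: every vertex lies in some bag; for every edge, both endpoints lie together in some bag; and for every vertex, the bags containing it form a connected subtree. Here edge (3,1) lies in no bag, so the decomposition is invalid.

No — edge (3,1) lies in no bag.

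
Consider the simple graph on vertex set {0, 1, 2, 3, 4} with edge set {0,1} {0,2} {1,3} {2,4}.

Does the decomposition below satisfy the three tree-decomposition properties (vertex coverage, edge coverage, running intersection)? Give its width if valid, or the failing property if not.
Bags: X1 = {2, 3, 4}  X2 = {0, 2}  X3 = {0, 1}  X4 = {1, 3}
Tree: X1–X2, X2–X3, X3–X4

A tree decomposition must satisfy three properties: every vertex lies in some bag; for every edge, both endpoints lie together in some bag; and for every vertex, the bags containing it form a connected subtree. Here bags containing vertex 3 are not connected in the tree, so the decomposition is invalid.

No — bags containing vertex 3 are not connected in the tree.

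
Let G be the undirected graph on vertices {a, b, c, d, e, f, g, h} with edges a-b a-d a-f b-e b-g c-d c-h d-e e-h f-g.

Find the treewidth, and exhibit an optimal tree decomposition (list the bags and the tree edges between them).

Treewidth 2.
Bags: B1 = {b, f, g}  B2 = {a, b, f}  B3 = {a, b, e}  B4 = {a, d, e}  B5 = {d, e, h}  B6 = {c, d, h}
Tree: B1–B2, B2–B3, B3–B4, B4–B5, B5–B6

The largest bag has 3 vertices, giving width 2; this decomposition certifies tw(G) ≤ 2. The edges g–f–a–b–g form a cycle, so G is not a tree and its treewidth is at least 2. Therefore the treewidth is 2.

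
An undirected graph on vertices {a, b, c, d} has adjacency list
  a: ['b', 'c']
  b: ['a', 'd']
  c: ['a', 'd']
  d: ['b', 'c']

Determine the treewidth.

2

A width-2 tree decomposition is:
Bags: B1 = {a, b, c}  B2 = {b, c, d}
Tree: B1–B2
Each bag holds 3 vertices, so the decomposition has width 2, which upper-bounds the treewidth. The edges c–a–b–d–c form a cycle, so G is not a tree and its treewidth is at least 2. Combining the bounds, tw(G) = 2.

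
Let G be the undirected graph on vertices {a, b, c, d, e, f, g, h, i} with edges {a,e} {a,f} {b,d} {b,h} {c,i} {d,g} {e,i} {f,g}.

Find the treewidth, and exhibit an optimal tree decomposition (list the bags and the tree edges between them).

The largest bag has 2 vertices, giving width 1; this decomposition certifies tw(G) ≤ 1. Since G has at least one edge (e.g. c–i), it is not an edgeless graph, so tw(G) ≥ 1. Combining the bounds, tw(G) = 1.

Treewidth 1.
One optimal decomposition is:
Bags: B1 = {c, i}  B2 = {e, i}  B3 = {a, e}  B4 = {a, f}  B5 = {f, g}  B6 = {d, g}  B7 = {b, d}  B8 = {b, h}
Tree: B1–B2, B2–B3, B3–B4, B4–B5, B5–B6, B6–B7, B7–B8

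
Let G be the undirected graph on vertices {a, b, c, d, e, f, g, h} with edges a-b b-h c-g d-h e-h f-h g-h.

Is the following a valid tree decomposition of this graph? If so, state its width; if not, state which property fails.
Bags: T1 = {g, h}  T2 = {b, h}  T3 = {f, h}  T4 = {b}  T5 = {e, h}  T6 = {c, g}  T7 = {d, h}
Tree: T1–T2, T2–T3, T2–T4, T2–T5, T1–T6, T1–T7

A tree decomposition must satisfy three properties: every vertex lies in some bag; for every edge, both endpoints lie together in some bag; and for every vertex, the bags containing it form a connected subtree. Here vertex a appears in no bag, so the decomposition is invalid.

No — vertex a appears in no bag.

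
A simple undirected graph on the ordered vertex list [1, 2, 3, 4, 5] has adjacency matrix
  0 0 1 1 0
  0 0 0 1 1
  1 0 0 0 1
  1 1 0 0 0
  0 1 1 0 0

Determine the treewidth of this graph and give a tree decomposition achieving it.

Treewidth 2.
Bags: B1 = {2, 4, 5}  B2 = {3, 4, 5}  B3 = {1, 3, 4}
Tree: B1–B2, B2–B3

Each bag holds 3 vertices, so the decomposition has width 2, which upper-bounds the treewidth. Since 4–2–5–3–1–4 is a cycle in G, G is not acyclic. Forests are exactly the graphs of treewidth ≤ 1, so tw(G) ≥ 2. Therefore the treewidth is 2.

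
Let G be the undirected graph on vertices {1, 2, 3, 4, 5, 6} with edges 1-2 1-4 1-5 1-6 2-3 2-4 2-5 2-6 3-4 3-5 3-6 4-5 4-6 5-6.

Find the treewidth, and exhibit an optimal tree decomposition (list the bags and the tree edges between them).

The largest bag has 5 vertices, giving width 4; this decomposition certifies tw(G) ≤ 4. For the lower bound, the 5 vertices {1, 2, 4, 5, 6} are pairwise adjacent, and any tree decomposition puts a clique entirely inside one bag — forcing width ≥ 4. Therefore the treewidth is 4.

Treewidth 4.
Bags: B1 = {1, 2, 4, 5, 6}  B2 = {2, 3, 4, 5, 6}
Tree: B1–B2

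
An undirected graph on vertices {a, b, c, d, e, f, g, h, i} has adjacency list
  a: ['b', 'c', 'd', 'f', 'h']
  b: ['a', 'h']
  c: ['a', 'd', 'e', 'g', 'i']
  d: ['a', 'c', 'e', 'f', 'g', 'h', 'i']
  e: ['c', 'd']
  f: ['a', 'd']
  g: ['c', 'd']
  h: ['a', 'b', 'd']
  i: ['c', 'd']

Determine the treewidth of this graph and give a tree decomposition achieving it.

Each bag holds 3 vertices, so the decomposition has width 2, which upper-bounds the treewidth. Conversely, {a, d, h} is a clique of size 3, and the vertices of any clique must share a bag in every tree decomposition; so some bag has ≥ 3 vertices and tw(G) ≥ 2. The upper and lower bounds meet at 2, so that is the treewidth.

Treewidth 2.
One optimal decomposition is:
Bags: B1 = {c, d, i}  B2 = {a, c, d}  B3 = {c, d, e}  B4 = {a, d, h}  B5 = {a, b, h}  B6 = {c, d, g}  B7 = {a, d, f}
Tree: B1–B2, B1–B3, B2–B4, B4–B5, B1–B6, B2–B7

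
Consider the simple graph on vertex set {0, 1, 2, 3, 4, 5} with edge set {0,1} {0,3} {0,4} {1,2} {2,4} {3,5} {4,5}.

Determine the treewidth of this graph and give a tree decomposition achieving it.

Treewidth 2.
Bags: B1 = {0, 1, 2}  B2 = {0, 2, 4}  B3 = {0, 3, 4}  B4 = {3, 4, 5}
Tree: B1–B2, B2–B3, B3–B4

The largest bag has 3 vertices, giving width 2; this decomposition certifies tw(G) ≤ 2. The edges 1–2–4–0–1 form a cycle, so G is not a tree and its treewidth is at least 2. Hence tw(G) = 2 exactly.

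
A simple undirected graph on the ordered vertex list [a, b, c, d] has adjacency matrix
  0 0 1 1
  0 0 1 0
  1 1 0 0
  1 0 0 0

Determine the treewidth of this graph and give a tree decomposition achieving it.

Each bag holds 2 vertices, so the decomposition has width 1, which upper-bounds the treewidth. G has an edge, so its treewidth is at least 1. Hence tw(G) = 1 exactly.

Treewidth 1.
One such decomposition:
Bags: B1 = {a, d}  B2 = {a, c}  B3 = {b, c}
Tree: B1–B2, B2–B3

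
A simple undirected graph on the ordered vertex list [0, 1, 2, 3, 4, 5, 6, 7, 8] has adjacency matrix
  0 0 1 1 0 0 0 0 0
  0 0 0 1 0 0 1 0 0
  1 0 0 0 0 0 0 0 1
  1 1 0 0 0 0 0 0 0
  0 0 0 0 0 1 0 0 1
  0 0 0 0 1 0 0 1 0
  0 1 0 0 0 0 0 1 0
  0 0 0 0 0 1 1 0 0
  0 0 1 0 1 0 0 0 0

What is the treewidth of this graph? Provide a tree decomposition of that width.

Each bag holds 3 vertices, so the decomposition has width 2, which upper-bounds the treewidth. For the lower bound, G contains the cycle 0–3–1–6–7–5–4–8–2–0, so G is not a forest; only forests have treewidth ≤ 1, hence tw(G) ≥ 2. Therefore the treewidth is 2.

Treewidth 2.
One such decomposition:
Bags: B1 = {0, 1, 3}  B2 = {0, 1, 6}  B3 = {0, 6, 7}  B4 = {0, 5, 7}  B5 = {0, 4, 5}  B6 = {0, 4, 8}  B7 = {0, 2, 8}
Tree: B1–B2, B2–B3, B3–B4, B4–B5, B5–B6, B6–B7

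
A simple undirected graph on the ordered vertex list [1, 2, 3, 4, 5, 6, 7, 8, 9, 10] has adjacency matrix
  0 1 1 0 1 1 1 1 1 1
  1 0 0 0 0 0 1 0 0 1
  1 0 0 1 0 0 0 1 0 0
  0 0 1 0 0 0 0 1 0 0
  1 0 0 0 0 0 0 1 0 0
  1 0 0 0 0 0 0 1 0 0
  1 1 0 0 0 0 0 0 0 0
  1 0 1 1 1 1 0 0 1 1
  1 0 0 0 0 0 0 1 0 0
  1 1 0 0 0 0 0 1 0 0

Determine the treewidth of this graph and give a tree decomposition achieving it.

Each bag holds 3 vertices, so the decomposition has width 2, which upper-bounds the treewidth. For the lower bound, the 3 vertices {1, 3, 8} are pairwise adjacent, and any tree decomposition puts a clique entirely inside one bag — forcing width ≥ 2. The upper and lower bounds meet at 2, so that is the treewidth.

Treewidth 2.
One such decomposition:
Bags: B1 = {1, 8, 9}  B2 = {1, 8, 10}  B3 = {1, 3, 8}  B4 = {1, 5, 8}  B5 = {1, 2, 10}  B6 = {1, 6, 8}  B7 = {3, 4, 8}  B8 = {1, 2, 7}
Tree: B1–B2, B2–B3, B3–B4, B2–B5, B3–B6, B3–B7, B5–B8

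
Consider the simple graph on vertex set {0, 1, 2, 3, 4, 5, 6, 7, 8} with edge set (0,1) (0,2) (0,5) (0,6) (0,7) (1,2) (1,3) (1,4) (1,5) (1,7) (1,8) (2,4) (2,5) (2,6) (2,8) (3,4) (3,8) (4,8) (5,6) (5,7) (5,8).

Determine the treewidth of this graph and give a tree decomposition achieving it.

Treewidth 3.
One such decomposition:
Bags: B1 = {0, 1, 2, 5}  B2 = {1, 2, 5, 8}  B3 = {0, 1, 5, 7}  B4 = {0, 2, 5, 6}  B5 = {1, 2, 4, 8}  B6 = {1, 3, 4, 8}
Tree: B1–B2, B1–B3, B1–B4, B2–B5, B5–B6

The largest bag has 4 vertices, giving width 3; this decomposition certifies tw(G) ≤ 3. Conversely, {0, 1, 2, 5} is a clique of size 4, and the vertices of any clique must share a bag in every tree decomposition; so some bag has ≥ 4 vertices and tw(G) ≥ 3. The upper and lower bounds meet at 3, so that is the treewidth.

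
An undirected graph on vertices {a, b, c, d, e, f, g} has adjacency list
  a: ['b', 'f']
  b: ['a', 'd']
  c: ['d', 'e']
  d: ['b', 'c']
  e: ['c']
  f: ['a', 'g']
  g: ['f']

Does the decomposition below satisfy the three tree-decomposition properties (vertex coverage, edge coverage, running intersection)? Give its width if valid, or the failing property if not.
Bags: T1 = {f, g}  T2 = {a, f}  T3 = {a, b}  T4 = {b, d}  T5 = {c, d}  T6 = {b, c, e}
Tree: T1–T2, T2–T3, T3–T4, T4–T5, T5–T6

A tree decomposition must satisfy three properties: every vertex lies in some bag; for every edge, both endpoints lie together in some bag; and for every vertex, the bags containing it form a connected subtree. Here bags containing vertex b are not connected in the tree, so the decomposition is invalid.

No — bags containing vertex b are not connected in the tree.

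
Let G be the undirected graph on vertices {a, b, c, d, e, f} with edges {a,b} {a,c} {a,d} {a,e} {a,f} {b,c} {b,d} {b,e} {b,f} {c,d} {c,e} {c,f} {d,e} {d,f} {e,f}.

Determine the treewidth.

A width-5 tree decomposition is:
Bags: B1 = {a, b, c, d, e, f}
Tree: (single bag)
With just one bag of size 6, the width is 6 − 1 = 5, so tw(G) ≤ 5. For the lower bound, the 6 vertices {a, b, c, d, e, f} are pairwise adjacent, and any tree decomposition puts a clique entirely inside one bag — forcing width ≥ 5. Therefore the treewidth is 5.

5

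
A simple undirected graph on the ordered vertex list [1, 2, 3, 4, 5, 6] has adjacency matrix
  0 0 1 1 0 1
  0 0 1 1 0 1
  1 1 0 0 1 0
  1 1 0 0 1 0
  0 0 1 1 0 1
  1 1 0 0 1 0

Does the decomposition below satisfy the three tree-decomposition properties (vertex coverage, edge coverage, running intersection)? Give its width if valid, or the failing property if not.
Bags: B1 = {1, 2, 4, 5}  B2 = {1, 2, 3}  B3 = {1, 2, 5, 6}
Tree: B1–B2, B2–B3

A tree decomposition must satisfy three properties: every vertex lies in some bag; for every edge, both endpoints lie together in some bag; and for every vertex, the bags containing it form a connected subtree. Here edge (5,3) lies in no bag, so the decomposition is invalid.

No — edge (5,3) lies in no bag.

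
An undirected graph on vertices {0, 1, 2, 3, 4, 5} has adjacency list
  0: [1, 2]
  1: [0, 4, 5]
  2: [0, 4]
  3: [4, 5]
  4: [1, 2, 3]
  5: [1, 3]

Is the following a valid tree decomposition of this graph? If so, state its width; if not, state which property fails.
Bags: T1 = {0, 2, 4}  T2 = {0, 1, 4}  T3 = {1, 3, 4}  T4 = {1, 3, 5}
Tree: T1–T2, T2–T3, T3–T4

Vertex coverage: the bags together contain {0, 1, 2, 3, 4, 5}, the full vertex set. Edge coverage: each edge of G has both endpoints in at least one bag. Running intersection: for every vertex, the bags containing it form a connected subtree. All three properties hold, so this is a valid tree decomposition of width max|bag| − 1 = 2, and hence tw(G) ≤ 2.

Yes; width 2.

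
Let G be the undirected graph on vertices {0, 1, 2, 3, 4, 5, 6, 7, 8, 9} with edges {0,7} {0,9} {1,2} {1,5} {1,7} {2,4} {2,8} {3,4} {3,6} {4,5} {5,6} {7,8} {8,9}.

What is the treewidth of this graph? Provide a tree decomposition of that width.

Each bag holds 3 vertices, so the decomposition has width 2, which upper-bounds the treewidth. The edges 3–6–5–4–3 form a cycle, so G is not a tree and its treewidth is at least 2. The upper and lower bounds meet at 2, so that is the treewidth.

Treewidth 2.
One such decomposition:
Bags: B1 = {3, 4, 6}  B2 = {4, 5, 6}  B3 = {2, 4, 5}  B4 = {1, 2, 5}  B5 = {1, 2, 8}  B6 = {1, 7, 8}  B7 = {7, 8, 9}  B8 = {0, 7, 9}
Tree: B1–B2, B2–B3, B3–B4, B4–B5, B5–B6, B6–B7, B7–B8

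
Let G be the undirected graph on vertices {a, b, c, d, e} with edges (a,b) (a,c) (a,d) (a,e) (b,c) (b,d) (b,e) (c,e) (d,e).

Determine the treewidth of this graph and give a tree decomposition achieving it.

Each bag holds 4 vertices, so the decomposition has width 3, which upper-bounds the treewidth. Conversely, {a, b, d, e} is a clique of size 4, and the vertices of any clique must share a bag in every tree decomposition; so some bag has ≥ 4 vertices and tw(G) ≥ 3. Hence tw(G) = 3 exactly.

Treewidth 3.
One optimal decomposition is:
Bags: B1 = {a, b, d, e}  B2 = {a, b, c, e}
Tree: B1–B2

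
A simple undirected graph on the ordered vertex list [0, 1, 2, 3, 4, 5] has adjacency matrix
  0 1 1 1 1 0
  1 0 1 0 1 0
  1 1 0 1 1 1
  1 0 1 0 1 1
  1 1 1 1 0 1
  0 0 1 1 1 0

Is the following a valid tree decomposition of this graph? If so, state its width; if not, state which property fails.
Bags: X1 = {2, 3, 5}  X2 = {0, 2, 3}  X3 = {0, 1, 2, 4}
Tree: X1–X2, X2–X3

A tree decomposition must satisfy three properties: every vertex lies in some bag; for every edge, both endpoints lie together in some bag; and for every vertex, the bags containing it form a connected subtree. Here edge (5,4) lies in no bag, so the decomposition is invalid.

No — edge (5,4) lies in no bag.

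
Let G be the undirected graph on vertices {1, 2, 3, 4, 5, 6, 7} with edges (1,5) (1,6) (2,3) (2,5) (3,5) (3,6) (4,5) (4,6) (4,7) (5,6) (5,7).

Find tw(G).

2

A width-2 tree decomposition is:
Bags: B1 = {3, 5, 6}  B2 = {2, 3, 5}  B3 = {1, 5, 6}  B4 = {4, 5, 6}  B5 = {4, 5, 7}
Tree: B1–B2, B1–B3, B1–B4, B4–B5
Each bag holds 3 vertices, so the decomposition has width 2, which upper-bounds the treewidth. For the lower bound, the 3 vertices {2, 3, 5} are pairwise adjacent, and any tree decomposition puts a clique entirely inside one bag — forcing width ≥ 2. Hence tw(G) = 2 exactly.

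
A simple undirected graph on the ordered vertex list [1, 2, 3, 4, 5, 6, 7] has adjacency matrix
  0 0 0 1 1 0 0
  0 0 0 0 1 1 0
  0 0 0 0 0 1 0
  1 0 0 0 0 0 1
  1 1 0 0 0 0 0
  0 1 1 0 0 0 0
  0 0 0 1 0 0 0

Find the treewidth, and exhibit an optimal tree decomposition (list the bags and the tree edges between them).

Treewidth 1.
One such decomposition:
Bags: B1 = {4, 7}  B2 = {1, 4}  B3 = {1, 5}  B4 = {2, 5}  B5 = {2, 6}  B6 = {3, 6}
Tree: B1–B2, B2–B3, B3–B4, B4–B5, B5–B6

Each bag holds 2 vertices, so the decomposition has width 1, which upper-bounds the treewidth. Since G has at least one edge (e.g. 7–4), it is not an edgeless graph, so tw(G) ≥ 1. Hence tw(G) = 1 exactly.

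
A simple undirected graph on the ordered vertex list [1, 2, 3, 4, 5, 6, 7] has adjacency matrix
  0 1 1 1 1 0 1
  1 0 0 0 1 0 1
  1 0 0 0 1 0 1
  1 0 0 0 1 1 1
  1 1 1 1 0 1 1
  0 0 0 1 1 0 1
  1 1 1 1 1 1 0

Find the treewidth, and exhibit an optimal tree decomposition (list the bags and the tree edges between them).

The largest bag has 4 vertices, giving width 3; this decomposition certifies tw(G) ≤ 3. For the lower bound, the 4 vertices {1, 2, 5, 7} are pairwise adjacent, and any tree decomposition puts a clique entirely inside one bag — forcing width ≥ 3. Combining the bounds, tw(G) = 3.

Treewidth 3.
One optimal decomposition is:
Bags: B1 = {1, 4, 5, 7}  B2 = {4, 5, 6, 7}  B3 = {1, 3, 5, 7}  B4 = {1, 2, 5, 7}
Tree: B1–B2, B1–B3, B3–B4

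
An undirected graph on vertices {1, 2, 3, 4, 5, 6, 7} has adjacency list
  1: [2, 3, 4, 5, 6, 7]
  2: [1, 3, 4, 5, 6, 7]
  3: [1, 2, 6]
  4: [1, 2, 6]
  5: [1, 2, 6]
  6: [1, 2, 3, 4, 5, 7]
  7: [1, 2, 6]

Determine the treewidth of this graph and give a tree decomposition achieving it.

Treewidth 3.
Bags: B1 = {1, 2, 4, 6}  B2 = {1, 2, 3, 6}  B3 = {1, 2, 5, 6}  B4 = {1, 2, 6, 7}
Tree: B1–B2, B1–B3, B3–B4

Each bag holds 4 vertices, so the decomposition has width 3, which upper-bounds the treewidth. For the lower bound, the 4 vertices {1, 2, 3, 6} are pairwise adjacent, and any tree decomposition puts a clique entirely inside one bag — forcing width ≥ 3. The upper and lower bounds meet at 3, so that is the treewidth.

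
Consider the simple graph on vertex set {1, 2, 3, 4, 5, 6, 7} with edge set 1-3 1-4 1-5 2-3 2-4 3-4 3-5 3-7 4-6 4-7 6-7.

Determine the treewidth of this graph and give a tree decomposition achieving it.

Treewidth 2.
One optimal decomposition is:
Bags: B1 = {4, 6, 7}  B2 = {3, 4, 7}  B3 = {2, 3, 4}  B4 = {1, 3, 4}  B5 = {1, 3, 5}
Tree: B1–B2, B2–B3, B2–B4, B4–B5

The largest bag has 3 vertices, giving width 2; this decomposition certifies tw(G) ≤ 2. For the lower bound, the 3 vertices {1, 3, 4} are pairwise adjacent, and any tree decomposition puts a clique entirely inside one bag — forcing width ≥ 2. The upper and lower bounds meet at 2, so that is the treewidth.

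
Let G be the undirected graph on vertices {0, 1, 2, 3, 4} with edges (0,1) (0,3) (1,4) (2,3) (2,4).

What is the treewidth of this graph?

2

A width-2 tree decomposition is:
Bags: B1 = {0, 1, 3}  B2 = {1, 3, 4}  B3 = {2, 3, 4}
Tree: B1–B2, B2–B3
The largest bag has 3 vertices, giving width 2; this decomposition certifies tw(G) ≤ 2. For the lower bound, G contains the cycle 3–0–1–4–2–3, so G is not a forest; only forests have treewidth ≤ 1, hence tw(G) ≥ 2. Hence tw(G) = 2 exactly.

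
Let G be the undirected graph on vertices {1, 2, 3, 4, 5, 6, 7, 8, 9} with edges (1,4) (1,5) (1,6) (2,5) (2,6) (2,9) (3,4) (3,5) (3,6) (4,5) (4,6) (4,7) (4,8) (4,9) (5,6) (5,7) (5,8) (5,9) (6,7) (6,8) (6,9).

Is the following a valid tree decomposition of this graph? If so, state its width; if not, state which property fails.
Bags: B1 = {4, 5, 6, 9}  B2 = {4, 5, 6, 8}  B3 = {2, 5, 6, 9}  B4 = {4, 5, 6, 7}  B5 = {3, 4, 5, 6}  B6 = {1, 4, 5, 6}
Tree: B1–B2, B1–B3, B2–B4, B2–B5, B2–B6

Checking the three conditions: (i) the bags cover all of {1, 2, 3, 4, 5, 6, 7, 8, 9}; (ii) for each edge, some bag contains both endpoints; (iii) the bags containing any fixed vertex form a subtree. All hold, so the decomposition is valid with width 4 − 1 = 3.

Yes; width 3.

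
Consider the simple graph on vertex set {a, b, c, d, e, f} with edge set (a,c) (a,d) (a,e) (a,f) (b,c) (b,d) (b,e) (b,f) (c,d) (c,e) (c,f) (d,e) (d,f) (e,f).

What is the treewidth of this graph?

A width-4 tree decomposition is:
Bags: B1 = {b, c, d, e, f}  B2 = {a, c, d, e, f}
Tree: B1–B2
Each bag holds 5 vertices, so the decomposition has width 4, which upper-bounds the treewidth. Conversely, {a, c, d, e, f} is a clique of size 5, and the vertices of any clique must share a bag in every tree decomposition; so some bag has ≥ 5 vertices and tw(G) ≥ 4. The upper and lower bounds meet at 4, so that is the treewidth.

4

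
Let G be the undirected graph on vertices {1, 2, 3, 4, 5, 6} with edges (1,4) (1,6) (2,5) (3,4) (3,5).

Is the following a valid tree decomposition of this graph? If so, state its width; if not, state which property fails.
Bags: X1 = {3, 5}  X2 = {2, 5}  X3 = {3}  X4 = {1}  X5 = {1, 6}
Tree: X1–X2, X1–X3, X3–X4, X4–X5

No — vertex 4 appears in no bag.

A tree decomposition must satisfy three properties: every vertex lies in some bag; for every edge, both endpoints lie together in some bag; and for every vertex, the bags containing it form a connected subtree. Here vertex 4 appears in no bag, so the decomposition is invalid.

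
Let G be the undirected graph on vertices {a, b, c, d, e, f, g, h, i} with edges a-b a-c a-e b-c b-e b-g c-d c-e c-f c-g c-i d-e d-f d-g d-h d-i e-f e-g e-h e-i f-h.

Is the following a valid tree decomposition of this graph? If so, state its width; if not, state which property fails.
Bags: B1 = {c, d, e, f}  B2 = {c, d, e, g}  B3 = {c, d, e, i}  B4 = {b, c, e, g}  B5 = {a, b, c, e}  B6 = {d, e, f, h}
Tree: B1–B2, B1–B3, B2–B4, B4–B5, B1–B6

Every vertex of G appears in some bag (union = {a, b, c, d, e, f, g, h, i}); every edge is covered by a bag; and for each vertex v the set of bags containing v is connected in the bag tree. The decomposition is therefore valid. The largest bag has 4 vertices, so the width is 3.

Yes; width 3.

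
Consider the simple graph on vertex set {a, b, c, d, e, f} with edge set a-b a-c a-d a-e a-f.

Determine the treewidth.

A width-1 tree decomposition is:
Bags: B1 = {a, c}  B2 = {a, e}  B3 = {a, b}  B4 = {a, f}  B5 = {a, d}
Tree: B1–B2, B1–B3, B2–B4, B2–B5
Each bag holds 2 vertices, so the decomposition has width 1, which upper-bounds the treewidth. Any graph with an edge has treewidth ≥ 1, and G has the edge a–c. The upper and lower bounds meet at 1, so that is the treewidth.

1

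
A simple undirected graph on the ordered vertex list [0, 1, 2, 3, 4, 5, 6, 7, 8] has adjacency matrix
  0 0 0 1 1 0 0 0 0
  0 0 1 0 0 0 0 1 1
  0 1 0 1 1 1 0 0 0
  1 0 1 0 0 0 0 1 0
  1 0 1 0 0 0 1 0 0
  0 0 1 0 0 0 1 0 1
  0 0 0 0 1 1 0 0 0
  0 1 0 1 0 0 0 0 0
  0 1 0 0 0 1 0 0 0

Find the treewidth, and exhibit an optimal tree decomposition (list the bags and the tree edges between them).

Treewidth 3.
One optimal decomposition is:
Bags: B1 = {0, 3, 4, 6}  B2 = {2, 3, 4, 6}  B3 = {2, 3, 5, 6}  B4 = {2, 3, 5, 7}  B5 = {1, 2, 5, 7}  B6 = {1, 5, 7, 8}
Tree: B1–B2, B2–B3, B3–B4, B4–B5, B5–B6

Every bag has size at most 4, so the width is 4 − 1 = 3 and tw(G) ≤ 3. For the lower bound: the 4 vertex sets {0,4,6}, {3}, {2}, {1,5,7,8} are disjoint, each induces a connected subgraph, and every pair is joined by at least one edge of G. Contracting each set to a single vertex therefore yields K_{4} as a minor, and since treewidth is minor-monotone, tw(G) ≥ tw(K_{4}) = 3. The upper and lower bounds meet at 3, so that is the treewidth.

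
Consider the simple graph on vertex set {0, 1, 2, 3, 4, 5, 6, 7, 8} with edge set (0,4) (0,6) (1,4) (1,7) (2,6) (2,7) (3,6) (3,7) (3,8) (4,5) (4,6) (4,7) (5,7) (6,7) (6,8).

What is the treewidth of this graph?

A width-2 tree decomposition is:
Bags: B1 = {3, 6, 7}  B2 = {4, 6, 7}  B3 = {3, 6, 8}  B4 = {0, 4, 6}  B5 = {1, 4, 7}  B6 = {2, 6, 7}  B7 = {4, 5, 7}
Tree: B1–B2, B1–B3, B2–B4, B2–B5, B2–B6, B5–B7
Every bag has size at most 3, so the width is 3 − 1 = 2 and tw(G) ≤ 2. On the other hand G contains the 3-clique {1, 4, 7}. A clique must lie in a single bag of any decomposition, so no decomposition can have width below 2. The upper and lower bounds meet at 2, so that is the treewidth.

2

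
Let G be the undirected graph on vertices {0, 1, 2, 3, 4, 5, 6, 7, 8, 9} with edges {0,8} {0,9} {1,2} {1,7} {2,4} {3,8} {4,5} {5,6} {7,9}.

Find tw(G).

A width-1 tree decomposition is:
Bags: B1 = {5, 6}  B2 = {4, 5}  B3 = {2, 4}  B4 = {1, 2}  B5 = {1, 7}  B6 = {7, 9}  B7 = {0, 9}  B8 = {0, 8}  B9 = {3, 8}
Tree: B1–B2, B2–B3, B3–B4, B4–B5, B5–B6, B6–B7, B7–B8, B8–B9
Every bag has size at most 2, so the width is 2 − 1 = 1 and tw(G) ≤ 1. G has an edge, so its treewidth is at least 1. Combining the bounds, tw(G) = 1.

1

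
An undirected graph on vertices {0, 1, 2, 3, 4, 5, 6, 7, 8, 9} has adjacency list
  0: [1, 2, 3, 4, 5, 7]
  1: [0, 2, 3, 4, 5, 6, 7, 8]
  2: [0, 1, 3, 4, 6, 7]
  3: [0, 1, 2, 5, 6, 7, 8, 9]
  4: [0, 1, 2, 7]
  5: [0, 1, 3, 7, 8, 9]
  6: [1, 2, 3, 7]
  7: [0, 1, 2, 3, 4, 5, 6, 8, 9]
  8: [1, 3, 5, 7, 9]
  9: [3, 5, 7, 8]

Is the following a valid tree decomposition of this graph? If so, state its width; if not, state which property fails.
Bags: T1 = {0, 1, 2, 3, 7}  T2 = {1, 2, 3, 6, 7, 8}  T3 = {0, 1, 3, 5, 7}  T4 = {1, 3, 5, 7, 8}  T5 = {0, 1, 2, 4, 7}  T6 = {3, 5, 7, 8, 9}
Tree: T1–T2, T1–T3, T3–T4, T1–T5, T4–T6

A tree decomposition must satisfy three properties: every vertex lies in some bag; for every edge, both endpoints lie together in some bag; and for every vertex, the bags containing it form a connected subtree. Here bags containing vertex 8 are not connected in the tree, so the decomposition is invalid.

No — bags containing vertex 8 are not connected in the tree.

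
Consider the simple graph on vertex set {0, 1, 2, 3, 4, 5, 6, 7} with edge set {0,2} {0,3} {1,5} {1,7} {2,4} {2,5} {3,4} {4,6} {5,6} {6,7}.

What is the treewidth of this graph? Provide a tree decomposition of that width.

Each bag holds 3 vertices, so the decomposition has width 2, which upper-bounds the treewidth. Since 7–1–5–6–7 is a cycle in G, G is not acyclic. Forests are exactly the graphs of treewidth ≤ 1, so tw(G) ≥ 2. Hence tw(G) = 2 exactly.

Treewidth 2.
One such decomposition:
Bags: B1 = {1, 6, 7}  B2 = {1, 5, 6}  B3 = {4, 5, 6}  B4 = {2, 4, 5}  B5 = {2, 3, 4}  B6 = {0, 2, 3}
Tree: B1–B2, B2–B3, B3–B4, B4–B5, B5–B6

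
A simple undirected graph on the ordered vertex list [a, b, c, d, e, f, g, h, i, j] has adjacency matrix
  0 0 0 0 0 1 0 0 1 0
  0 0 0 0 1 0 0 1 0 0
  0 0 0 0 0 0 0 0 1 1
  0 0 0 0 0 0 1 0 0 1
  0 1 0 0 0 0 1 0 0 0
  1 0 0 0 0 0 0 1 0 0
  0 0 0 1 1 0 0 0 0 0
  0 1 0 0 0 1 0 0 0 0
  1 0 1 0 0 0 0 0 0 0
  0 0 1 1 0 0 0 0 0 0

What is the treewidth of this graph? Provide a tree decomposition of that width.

Treewidth 2.
Bags: B1 = {a, f, h}  B2 = {a, b, h}  B3 = {a, b, e}  B4 = {a, e, g}  B5 = {a, d, g}  B6 = {a, d, j}  B7 = {a, c, j}  B8 = {a, c, i}
Tree: B1–B2, B2–B3, B3–B4, B4–B5, B5–B6, B6–B7, B7–B8

The largest bag has 3 vertices, giving width 2; this decomposition certifies tw(G) ≤ 2. Since a–f–h–b–e–g–d–j–c–i–a is a cycle in G, G is not acyclic. Forests are exactly the graphs of treewidth ≤ 1, so tw(G) ≥ 2. Hence tw(G) = 2 exactly.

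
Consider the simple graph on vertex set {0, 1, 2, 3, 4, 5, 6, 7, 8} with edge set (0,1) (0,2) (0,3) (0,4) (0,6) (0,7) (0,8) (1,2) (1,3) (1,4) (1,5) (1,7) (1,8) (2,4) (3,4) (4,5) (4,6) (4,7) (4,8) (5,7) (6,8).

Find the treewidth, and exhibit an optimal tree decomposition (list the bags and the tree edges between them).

Treewidth 3.
One such decomposition:
Bags: B1 = {0, 1, 4, 7}  B2 = {0, 1, 3, 4}  B3 = {0, 1, 4, 8}  B4 = {0, 4, 6, 8}  B5 = {1, 4, 5, 7}  B6 = {0, 1, 2, 4}
Tree: B1–B2, B2–B3, B3–B4, B1–B5, B1–B6

Every bag has size at most 4, so the width is 4 − 1 = 3 and tw(G) ≤ 3. Conversely, {0, 1, 4, 8} is a clique of size 4, and the vertices of any clique must share a bag in every tree decomposition; so some bag has ≥ 4 vertices and tw(G) ≥ 3. Combining the bounds, tw(G) = 3.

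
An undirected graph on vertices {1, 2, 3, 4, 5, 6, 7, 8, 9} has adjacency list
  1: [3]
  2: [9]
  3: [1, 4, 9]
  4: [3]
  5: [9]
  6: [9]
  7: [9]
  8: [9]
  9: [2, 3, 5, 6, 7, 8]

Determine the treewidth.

A width-1 tree decomposition is:
Bags: B1 = {3, 9}  B2 = {2, 9}  B3 = {6, 9}  B4 = {1, 3}  B5 = {8, 9}  B6 = {5, 9}  B7 = {3, 4}  B8 = {7, 9}
Tree: B1–B2, B1–B3, B1–B4, B1–B5, B3–B6, B4–B7, B3–B8
The largest bag has 2 vertices, giving width 1; this decomposition certifies tw(G) ≤ 1. Any graph with an edge has treewidth ≥ 1, and G has the edge 3–9. Therefore the treewidth is 1.

1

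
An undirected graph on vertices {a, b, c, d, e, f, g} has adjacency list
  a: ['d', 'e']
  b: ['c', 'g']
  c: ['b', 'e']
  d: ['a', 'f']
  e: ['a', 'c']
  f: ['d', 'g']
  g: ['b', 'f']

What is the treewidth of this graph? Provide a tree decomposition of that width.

Each bag holds 3 vertices, so the decomposition has width 2, which upper-bounds the treewidth. Since b–c–e–a–d–f–g–b is a cycle in G, G is not acyclic. Forests are exactly the graphs of treewidth ≤ 1, so tw(G) ≥ 2. The upper and lower bounds meet at 2, so that is the treewidth.

Treewidth 2.
One such decomposition:
Bags: B1 = {b, c, e}  B2 = {a, b, e}  B3 = {a, b, d}  B4 = {b, d, f}  B5 = {b, f, g}
Tree: B1–B2, B2–B3, B3–B4, B4–B5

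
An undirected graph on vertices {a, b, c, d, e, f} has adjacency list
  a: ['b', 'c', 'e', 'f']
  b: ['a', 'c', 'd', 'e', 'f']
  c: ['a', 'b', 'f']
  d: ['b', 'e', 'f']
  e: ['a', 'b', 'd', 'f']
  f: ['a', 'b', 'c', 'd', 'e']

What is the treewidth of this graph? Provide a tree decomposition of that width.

Treewidth 3.
Bags: B1 = {a, b, e, f}  B2 = {a, b, c, f}  B3 = {b, d, e, f}
Tree: B1–B2, B1–B3

Every bag has size at most 4, so the width is 4 − 1 = 3 and tw(G) ≤ 3. On the other hand G contains the 4-clique {b, d, e, f}. A clique must lie in a single bag of any decomposition, so no decomposition can have width below 3. Combining the bounds, tw(G) = 3.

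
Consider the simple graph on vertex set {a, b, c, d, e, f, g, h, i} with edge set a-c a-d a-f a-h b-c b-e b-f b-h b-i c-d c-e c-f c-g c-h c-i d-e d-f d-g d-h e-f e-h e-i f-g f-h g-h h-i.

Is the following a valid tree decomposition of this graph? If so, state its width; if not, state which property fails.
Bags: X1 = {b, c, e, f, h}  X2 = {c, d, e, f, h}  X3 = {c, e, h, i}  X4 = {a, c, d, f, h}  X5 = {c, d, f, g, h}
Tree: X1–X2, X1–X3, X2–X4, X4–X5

A tree decomposition must satisfy three properties: every vertex lies in some bag; for every edge, both endpoints lie together in some bag; and for every vertex, the bags containing it form a connected subtree. Here edge (b,i) lies in no bag, so the decomposition is invalid.

No — edge (b,i) lies in no bag.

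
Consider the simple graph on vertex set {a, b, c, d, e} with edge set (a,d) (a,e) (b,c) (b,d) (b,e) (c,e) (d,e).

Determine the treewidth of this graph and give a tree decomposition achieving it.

Treewidth 2.
Bags: B1 = {b, d, e}  B2 = {a, d, e}  B3 = {b, c, e}
Tree: B1–B2, B1–B3

Every bag has size at most 3, so the width is 3 − 1 = 2 and tw(G) ≤ 2. For the lower bound, the 3 vertices {a, d, e} are pairwise adjacent, and any tree decomposition puts a clique entirely inside one bag — forcing width ≥ 2. Hence tw(G) = 2 exactly.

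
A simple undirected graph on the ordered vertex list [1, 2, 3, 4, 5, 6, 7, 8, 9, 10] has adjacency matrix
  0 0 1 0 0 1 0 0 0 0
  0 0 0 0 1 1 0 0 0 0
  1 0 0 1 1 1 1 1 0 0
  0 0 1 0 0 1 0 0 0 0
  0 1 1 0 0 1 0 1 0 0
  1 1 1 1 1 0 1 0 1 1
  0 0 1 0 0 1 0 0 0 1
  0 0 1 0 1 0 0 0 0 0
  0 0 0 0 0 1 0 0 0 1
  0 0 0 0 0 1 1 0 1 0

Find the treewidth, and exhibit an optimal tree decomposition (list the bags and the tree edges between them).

Treewidth 2.
One such decomposition:
Bags: B1 = {6, 7, 10}  B2 = {3, 6, 7}  B3 = {3, 5, 6}  B4 = {2, 5, 6}  B5 = {3, 5, 8}  B6 = {1, 3, 6}  B7 = {6, 9, 10}  B8 = {3, 4, 6}
Tree: B1–B2, B2–B3, B3–B4, B3–B5, B3–B6, B1–B7, B3–B8

The largest bag has 3 vertices, giving width 2; this decomposition certifies tw(G) ≤ 2. For the lower bound, the 3 vertices {3, 5, 8} are pairwise adjacent, and any tree decomposition puts a clique entirely inside one bag — forcing width ≥ 2. Combining the bounds, tw(G) = 2.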